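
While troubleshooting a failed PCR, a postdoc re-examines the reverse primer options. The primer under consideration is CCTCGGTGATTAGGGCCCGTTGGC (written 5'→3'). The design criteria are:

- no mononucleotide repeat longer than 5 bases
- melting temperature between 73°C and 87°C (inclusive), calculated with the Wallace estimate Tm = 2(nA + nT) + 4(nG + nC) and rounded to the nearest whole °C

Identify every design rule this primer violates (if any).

Base counts: A=2, T=6, G=9, C=7 (length 24).
homopolymer run: longest run = 3 ✓
Tm: Tm = 2·8 + 4·16 = 80°C ✓

Meets all criteria.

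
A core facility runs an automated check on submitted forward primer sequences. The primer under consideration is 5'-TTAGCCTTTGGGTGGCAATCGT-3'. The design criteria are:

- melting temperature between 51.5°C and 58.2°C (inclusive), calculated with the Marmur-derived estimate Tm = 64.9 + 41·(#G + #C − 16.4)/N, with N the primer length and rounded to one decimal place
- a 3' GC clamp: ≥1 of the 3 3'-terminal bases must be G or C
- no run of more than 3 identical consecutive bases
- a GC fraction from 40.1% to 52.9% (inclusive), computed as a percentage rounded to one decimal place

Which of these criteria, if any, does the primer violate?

Meets all criteria.

Base counts: A=3, T=8, G=7, C=4 (length 22).
Tm: Tm = 64.9 + 41·(11 − 16.4)/22 = 54.8°C ✓
GC clamp: 3' end CGT has 2 G/C ✓
homopolymer run: longest run = 3 ✓
GC content: GC 11/22 = 50.0% ✓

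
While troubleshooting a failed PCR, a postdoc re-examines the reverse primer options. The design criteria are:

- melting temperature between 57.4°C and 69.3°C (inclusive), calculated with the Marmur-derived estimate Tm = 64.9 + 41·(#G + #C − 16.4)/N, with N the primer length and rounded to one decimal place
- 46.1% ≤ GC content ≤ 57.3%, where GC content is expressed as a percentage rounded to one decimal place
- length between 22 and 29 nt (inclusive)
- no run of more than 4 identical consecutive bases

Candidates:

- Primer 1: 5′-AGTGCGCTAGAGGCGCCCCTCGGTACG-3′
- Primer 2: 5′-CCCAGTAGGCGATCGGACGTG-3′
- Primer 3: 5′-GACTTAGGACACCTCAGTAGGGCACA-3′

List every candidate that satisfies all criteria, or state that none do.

Primer 1 (27 nt, A=4 T=4 G=10 C=9): Tm = 64.9 + 41·(19 − 16.4)/27 = 68.8°C ✓; GC 19/27 = 70.4%, outside 46.1–57.3% ✗; length 27 ✓; longest run = 4 ✓ — fails.
Primer 2 (21 nt, A=4 T=3 G=8 C=6): Tm = 64.9 + 41·(14 − 16.4)/21 = 60.2°C ✓; GC 14/21 = 66.7%, outside 46.1–57.3% ✗; length 21, outside 22–29 ✗; longest run = 3 ✓ — fails.
Primer 3 (26 nt, A=8 T=4 G=7 C=7): Tm = 64.9 + 41·(14 − 16.4)/26 = 61.1°C ✓; GC 14/26 = 53.8% ✓; length 26 ✓; longest run = 3 ✓ — passes.

Primer 3 only.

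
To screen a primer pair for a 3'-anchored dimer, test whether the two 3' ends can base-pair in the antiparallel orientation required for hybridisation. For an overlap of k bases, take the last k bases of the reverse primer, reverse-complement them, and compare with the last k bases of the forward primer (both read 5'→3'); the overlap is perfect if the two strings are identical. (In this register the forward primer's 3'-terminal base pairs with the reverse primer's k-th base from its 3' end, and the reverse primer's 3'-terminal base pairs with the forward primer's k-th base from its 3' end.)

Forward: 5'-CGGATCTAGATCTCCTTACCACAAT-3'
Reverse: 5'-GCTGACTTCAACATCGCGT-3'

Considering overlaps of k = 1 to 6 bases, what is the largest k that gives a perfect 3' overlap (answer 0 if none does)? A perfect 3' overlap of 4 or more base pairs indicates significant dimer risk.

Last 6 bases (5'→3') — forward …CACAAT, reverse …TCGCGT.
Reverse complement of the reverse primer's last 6 bases: ACGCGA; its first k bases are the reverse complement of the reverse primer's last k bases, so a perfect k-base overlap needs the forward primer's last k bases to equal them.
Comparing (forward last k vs required): k=1: T vs A ✗; k=2: AT vs AC ✗; k=3: AAT vs ACG ✗; k=4: CAAT vs ACGC ✗; k=5: ACAAT vs ACGCG ✗; k=6: CACAAT vs ACGCGA ✗.
No overlap length from 1 to 6 is perfect, so the longest perfect 3' overlap is 0.

Longest perfect overlap: 0 complementary base pairs; below the dimer-risk threshold (threshold 4).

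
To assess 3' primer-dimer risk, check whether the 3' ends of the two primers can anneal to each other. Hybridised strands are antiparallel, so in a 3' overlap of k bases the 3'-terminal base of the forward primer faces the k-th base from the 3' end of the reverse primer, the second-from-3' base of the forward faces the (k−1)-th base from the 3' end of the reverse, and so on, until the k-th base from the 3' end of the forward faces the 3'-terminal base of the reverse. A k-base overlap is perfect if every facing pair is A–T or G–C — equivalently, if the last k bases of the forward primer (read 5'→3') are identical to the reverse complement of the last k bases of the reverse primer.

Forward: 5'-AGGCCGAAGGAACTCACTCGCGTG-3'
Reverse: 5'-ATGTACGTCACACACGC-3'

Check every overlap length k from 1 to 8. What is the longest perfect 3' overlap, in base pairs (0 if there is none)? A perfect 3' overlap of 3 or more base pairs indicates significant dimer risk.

Last 8 bases (5'→3') — forward …CTCGCGTG, reverse …ACACACGC.
Reverse complement of the reverse primer's last 8 bases: GCGTGTGT; its first k bases are the reverse complement of the reverse primer's last k bases, so a perfect k-base overlap needs the forward primer's last k bases to equal them.
Comparing (forward last k vs required): k=1: G vs G ✓; k=2: TG vs GC ✗; k=3: GTG vs GCG ✗; k=4: CGTG vs GCGT ✗; k=5: GCGTG vs GCGTG ✓; k=6: CGCGTG vs GCGTGT ✗; k=7: TCGCGTG vs GCGTGTG ✗; k=8: CTCGCGTG vs GCGTGTGT ✗.
Perfect overlaps at k = 1, 5; the largest is 5.

Longest perfect overlap: 5 complementary base pairs; significant dimer risk (threshold 3).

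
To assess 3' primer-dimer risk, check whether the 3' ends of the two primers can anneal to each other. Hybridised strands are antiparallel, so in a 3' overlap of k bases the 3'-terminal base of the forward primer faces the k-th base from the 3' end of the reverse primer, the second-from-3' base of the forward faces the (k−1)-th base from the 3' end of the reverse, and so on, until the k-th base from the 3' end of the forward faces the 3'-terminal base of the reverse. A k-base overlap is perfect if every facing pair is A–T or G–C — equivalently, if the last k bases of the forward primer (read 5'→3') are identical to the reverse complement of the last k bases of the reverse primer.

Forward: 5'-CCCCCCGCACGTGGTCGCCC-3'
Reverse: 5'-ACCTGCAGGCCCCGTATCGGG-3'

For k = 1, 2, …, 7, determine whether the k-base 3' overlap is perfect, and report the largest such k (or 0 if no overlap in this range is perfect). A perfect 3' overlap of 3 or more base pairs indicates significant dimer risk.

Last 7 bases (5'→3') — forward …GTCGCCC, reverse …TATCGGG.
Reverse complement of the reverse primer's last 7 bases: CCCGATA; its first k bases are the reverse complement of the reverse primer's last k bases, so a perfect k-base overlap needs the forward primer's last k bases to equal them.
Comparing (forward last k vs required): k=1: C vs C ✓; k=2: CC vs CC ✓; k=3: CCC vs CCC ✓; k=4: GCCC vs CCCG ✗; k=5: CGCCC vs CCCGA ✗; k=6: TCGCCC vs CCCGAT ✗; k=7: GTCGCCC vs CCCGATA ✗.
Perfect overlaps at k = 1, 2, 3; the largest is 3.

Longest perfect overlap: 3 complementary base pairs; significant dimer risk (threshold 3).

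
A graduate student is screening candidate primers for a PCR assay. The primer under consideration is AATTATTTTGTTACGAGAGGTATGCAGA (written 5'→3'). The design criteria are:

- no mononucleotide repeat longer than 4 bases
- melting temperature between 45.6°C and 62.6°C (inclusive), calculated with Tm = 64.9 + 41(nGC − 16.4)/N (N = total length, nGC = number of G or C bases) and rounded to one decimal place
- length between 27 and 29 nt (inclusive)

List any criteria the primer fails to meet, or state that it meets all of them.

Base counts: A=9, T=10, G=7, C=2 (length 28).
homopolymer run: longest run = 4 ✓
Tm: Tm = 64.9 + 41·(9 − 16.4)/28 = 54.1°C ✓
length: length 28 ✓

Meets all criteria.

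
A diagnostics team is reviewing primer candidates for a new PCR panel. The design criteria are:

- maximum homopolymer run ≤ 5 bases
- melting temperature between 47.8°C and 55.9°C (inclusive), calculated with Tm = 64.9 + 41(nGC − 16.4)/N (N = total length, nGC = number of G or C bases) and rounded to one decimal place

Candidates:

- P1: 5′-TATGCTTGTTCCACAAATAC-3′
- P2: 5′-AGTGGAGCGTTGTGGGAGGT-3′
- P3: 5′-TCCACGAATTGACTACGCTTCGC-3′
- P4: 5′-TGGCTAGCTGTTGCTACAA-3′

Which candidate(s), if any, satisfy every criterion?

P1 (20 nt, A=6 T=7 G=2 C=5): longest run = 3 ✓; Tm = 64.9 + 41·(7 − 16.4)/20 = 45.6°C, outside 47.8–55.9°C ✗ — fails.
P2 (20 nt, A=3 T=5 G=11 C=1): longest run = 3 ✓; Tm = 64.9 + 41·(12 − 16.4)/20 = 55.9°C ✓ — passes.
P3 (23 nt, A=5 T=6 G=4 C=8): longest run = 2 ✓; Tm = 64.9 + 41·(12 − 16.4)/23 = 57.1°C, outside 47.8–55.9°C ✗ — fails.
P4 (19 nt, A=4 T=6 G=5 C=4): longest run = 2 ✓; Tm = 64.9 + 41·(9 − 16.4)/19 = 48.9°C ✓ — passes.

P2 and P4.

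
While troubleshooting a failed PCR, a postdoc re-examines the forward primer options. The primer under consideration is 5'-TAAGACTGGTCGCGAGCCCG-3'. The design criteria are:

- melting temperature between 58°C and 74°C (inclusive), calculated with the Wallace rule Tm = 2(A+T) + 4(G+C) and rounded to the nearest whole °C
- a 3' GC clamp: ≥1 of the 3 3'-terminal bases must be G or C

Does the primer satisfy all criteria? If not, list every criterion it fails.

Meets all criteria.

Base counts: A=4, T=3, G=7, C=6 (length 20).
Tm: Tm = 2·7 + 4·13 = 66°C ✓
GC clamp: 3' end CCG has 3 G/C ✓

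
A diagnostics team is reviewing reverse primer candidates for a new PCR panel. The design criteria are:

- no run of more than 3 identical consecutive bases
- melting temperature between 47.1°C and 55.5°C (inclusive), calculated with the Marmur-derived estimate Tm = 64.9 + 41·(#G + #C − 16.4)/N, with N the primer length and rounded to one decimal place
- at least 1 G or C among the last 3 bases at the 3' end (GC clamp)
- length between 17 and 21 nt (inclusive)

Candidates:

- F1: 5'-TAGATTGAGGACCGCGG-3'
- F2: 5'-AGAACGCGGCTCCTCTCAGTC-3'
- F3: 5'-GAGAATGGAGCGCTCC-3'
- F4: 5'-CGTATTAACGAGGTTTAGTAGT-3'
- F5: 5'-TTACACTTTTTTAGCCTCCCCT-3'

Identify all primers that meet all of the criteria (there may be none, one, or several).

F1 only.

F1 (17 nt, A=4 T=3 G=7 C=3): longest run = 2 ✓; Tm = 64.9 + 41·(10 − 16.4)/17 = 49.5°C ✓; 3' end CGG has 3 G/C ✓; length 17 ✓ — passes.
F2 (21 nt, A=4 T=4 G=5 C=8): longest run = 2 ✓; Tm = 64.9 + 41·(13 − 16.4)/21 = 58.3°C, outside 47.1–55.5°C ✗; 3' end GTC has 2 G/C ✓; length 21 ✓ — fails.
F3 (16 nt, A=4 T=2 G=6 C=4): longest run = 2 ✓; Tm = 64.9 + 41·(10 − 16.4)/16 = 48.5°C ✓; 3' end TCC has 2 G/C ✓; length 16, outside 17–21 ✗ — fails.
F4 (22 nt, A=6 T=8 G=6 C=2): longest run = 3 ✓; Tm = 64.9 + 41·(8 − 16.4)/22 = 49.2°C ✓; 3' end AGT has 1 G/C ✓; length 22, outside 17–21 ✗ — fails.
F5 (22 nt, A=3 T=10 G=1 C=8): longest run = 6, exceeds 3 ✗; Tm = 64.9 + 41·(9 − 16.4)/22 = 51.1°C ✓; 3' end CCT has 2 G/C ✓; length 22, outside 17–21 ✗ — fails.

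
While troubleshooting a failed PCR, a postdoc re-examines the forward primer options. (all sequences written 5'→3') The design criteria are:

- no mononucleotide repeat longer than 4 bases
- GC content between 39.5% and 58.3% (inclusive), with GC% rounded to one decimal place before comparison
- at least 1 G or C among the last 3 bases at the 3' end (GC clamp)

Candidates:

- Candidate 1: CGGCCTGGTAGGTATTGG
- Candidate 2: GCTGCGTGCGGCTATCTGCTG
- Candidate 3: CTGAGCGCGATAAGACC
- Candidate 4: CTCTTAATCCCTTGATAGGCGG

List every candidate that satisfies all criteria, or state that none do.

Candidate 1 (18 nt, A=2 T=5 G=8 C=3): longest run = 2 ✓; GC 11/18 = 61.1%, outside 39.5–58.3% ✗; 3' end TGG has 2 G/C ✓ — fails.
Candidate 2 (21 nt, A=1 T=6 G=8 C=6): longest run = 2 ✓; GC 14/21 = 66.7%, outside 39.5–58.3% ✗; 3' end CTG has 2 G/C ✓ — fails.
Candidate 3 (17 nt, A=5 T=2 G=5 C=5): longest run = 2 ✓; GC 10/17 = 58.8%, outside 39.5–58.3% ✗; 3' end ACC has 2 G/C ✓ — fails.
Candidate 4 (22 nt, A=4 T=7 G=5 C=6): longest run = 3 ✓; GC 11/22 = 50.0% ✓; 3' end CGG has 3 G/C ✓ — passes.

Candidate 4 only.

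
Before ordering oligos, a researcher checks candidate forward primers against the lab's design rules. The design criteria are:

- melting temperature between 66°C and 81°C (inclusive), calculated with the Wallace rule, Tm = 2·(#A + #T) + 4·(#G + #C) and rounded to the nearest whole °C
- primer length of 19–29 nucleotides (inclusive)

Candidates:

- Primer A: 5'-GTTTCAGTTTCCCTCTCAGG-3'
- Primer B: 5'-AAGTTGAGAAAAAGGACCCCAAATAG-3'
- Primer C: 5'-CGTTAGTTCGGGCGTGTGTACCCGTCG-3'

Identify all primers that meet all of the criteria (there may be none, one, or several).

Primer A (20 nt, A=2 T=8 G=4 C=6): Tm = 2·10 + 4·10 = 60°C, outside 66–81°C ✗; length 20 ✓ — fails.
Primer B (26 nt, A=13 T=3 G=6 C=4): Tm = 2·16 + 4·10 = 72°C ✓; length 26 ✓ — passes.
Primer C (27 nt, A=2 T=8 G=10 C=7): Tm = 2·10 + 4·17 = 88°C, outside 66–81°C ✗; length 27 ✓ — fails.

Primer B only.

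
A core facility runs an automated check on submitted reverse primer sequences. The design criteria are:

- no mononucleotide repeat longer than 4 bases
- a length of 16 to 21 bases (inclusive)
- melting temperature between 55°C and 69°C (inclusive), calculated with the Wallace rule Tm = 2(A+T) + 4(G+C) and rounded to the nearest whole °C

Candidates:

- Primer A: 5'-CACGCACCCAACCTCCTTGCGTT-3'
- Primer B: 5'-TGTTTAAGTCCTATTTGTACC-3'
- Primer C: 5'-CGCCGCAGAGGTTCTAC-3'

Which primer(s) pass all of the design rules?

Primer B and Primer C.

Primer A (23 nt, A=4 T=5 G=3 C=11): longest run = 3 ✓; length 23, outside 16–21 ✗; Tm = 2·9 + 4·14 = 74°C, outside 55–69°C ✗ — fails.
Primer B (21 nt, A=4 T=10 G=3 C=4): longest run = 3 ✓; length 21 ✓; Tm = 2·14 + 4·7 = 56°C ✓ — passes.
Primer C (17 nt, A=3 T=3 G=5 C=6): longest run = 2 ✓; length 17 ✓; Tm = 2·6 + 4·11 = 56°C ✓ — passes.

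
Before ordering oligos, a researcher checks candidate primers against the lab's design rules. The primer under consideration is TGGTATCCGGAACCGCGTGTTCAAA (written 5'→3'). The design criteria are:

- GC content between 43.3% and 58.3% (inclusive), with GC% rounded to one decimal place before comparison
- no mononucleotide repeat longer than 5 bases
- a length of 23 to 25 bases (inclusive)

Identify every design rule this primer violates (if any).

Base counts: A=6, T=6, G=7, C=6 (length 25).
GC content: GC 13/25 = 52.0% ✓
homopolymer run: longest run = 3 ✓
length: length 25 ✓

Meets all criteria.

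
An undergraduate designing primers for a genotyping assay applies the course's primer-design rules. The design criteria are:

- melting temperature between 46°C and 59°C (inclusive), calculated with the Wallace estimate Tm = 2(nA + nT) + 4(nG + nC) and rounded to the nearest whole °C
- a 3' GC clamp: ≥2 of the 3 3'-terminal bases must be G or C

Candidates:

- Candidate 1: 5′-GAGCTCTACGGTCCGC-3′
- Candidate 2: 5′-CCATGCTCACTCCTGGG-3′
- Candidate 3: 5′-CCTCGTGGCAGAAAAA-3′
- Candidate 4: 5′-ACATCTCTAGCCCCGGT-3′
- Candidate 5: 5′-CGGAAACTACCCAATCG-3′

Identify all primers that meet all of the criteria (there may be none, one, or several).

Candidate 1, Candidate 2, Candidate 4 and Candidate 5.

Candidate 1 (16 nt, A=2 T=3 G=5 C=6): Tm = 2·5 + 4·11 = 54°C ✓; 3' end CGC has 3 G/C ✓ — passes.
Candidate 2 (17 nt, A=2 T=4 G=4 C=7): Tm = 2·6 + 4·11 = 56°C ✓; 3' end GGG has 3 G/C ✓ — passes.
Candidate 3 (16 nt, A=6 T=2 G=4 C=4): Tm = 2·8 + 4·8 = 48°C ✓; 3' end AAA has 0 G/C, need ≥2 ✗ — fails.
Candidate 4 (17 nt, A=3 T=4 G=3 C=7): Tm = 2·7 + 4·10 = 54°C ✓; 3' end GGT has 2 G/C ✓ — passes.
Candidate 5 (17 nt, A=6 T=2 G=3 C=6): Tm = 2·8 + 4·9 = 52°C ✓; 3' end TCG has 2 G/C ✓ — passes.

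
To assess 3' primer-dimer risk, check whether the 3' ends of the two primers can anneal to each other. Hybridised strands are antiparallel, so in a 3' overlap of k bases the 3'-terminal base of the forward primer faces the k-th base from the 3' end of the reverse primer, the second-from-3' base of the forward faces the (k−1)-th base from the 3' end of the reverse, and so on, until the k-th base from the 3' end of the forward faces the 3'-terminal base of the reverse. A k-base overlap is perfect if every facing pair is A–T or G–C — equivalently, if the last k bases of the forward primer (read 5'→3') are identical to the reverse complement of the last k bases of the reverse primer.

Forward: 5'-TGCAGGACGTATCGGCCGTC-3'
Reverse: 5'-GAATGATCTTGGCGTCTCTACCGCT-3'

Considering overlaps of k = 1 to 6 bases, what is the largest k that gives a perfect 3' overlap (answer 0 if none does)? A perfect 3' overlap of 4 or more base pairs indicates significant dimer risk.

Longest perfect overlap: 0 complementary base pairs; below the dimer-risk threshold (threshold 4).

Last 6 bases (5'→3') — forward …GCCGTC, reverse …ACCGCT.
Reverse complement of the reverse primer's last 6 bases: AGCGGT; its first k bases are the reverse complement of the reverse primer's last k bases, so a perfect k-base overlap needs the forward primer's last k bases to equal them.
Comparing (forward last k vs required): k=1: C vs A ✗; k=2: TC vs AG ✗; k=3: GTC vs AGC ✗; k=4: CGTC vs AGCG ✗; k=5: CCGTC vs AGCGG ✗; k=6: GCCGTC vs AGCGGT ✗.
No overlap length from 1 to 6 is perfect, so the longest perfect 3' overlap is 0.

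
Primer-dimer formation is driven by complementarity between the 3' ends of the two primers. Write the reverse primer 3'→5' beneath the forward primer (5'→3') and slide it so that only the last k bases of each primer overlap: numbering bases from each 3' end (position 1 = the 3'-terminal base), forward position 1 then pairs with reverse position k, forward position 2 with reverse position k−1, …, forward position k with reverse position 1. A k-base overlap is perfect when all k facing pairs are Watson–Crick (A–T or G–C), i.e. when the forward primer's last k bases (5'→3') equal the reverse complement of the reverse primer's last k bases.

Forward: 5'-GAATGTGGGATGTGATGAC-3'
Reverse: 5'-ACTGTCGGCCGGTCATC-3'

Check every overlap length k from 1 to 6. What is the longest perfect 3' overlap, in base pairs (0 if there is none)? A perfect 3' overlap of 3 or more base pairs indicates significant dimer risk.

Longest perfect overlap: 6 complementary base pairs; significant dimer risk (threshold 3).

Last 6 bases (5'→3') — forward …GATGAC, reverse …GTCATC.
Reverse complement of the reverse primer's last 6 bases: GATGAC; its first k bases are the reverse complement of the reverse primer's last k bases, so a perfect k-base overlap needs the forward primer's last k bases to equal them.
Comparing (forward last k vs required): k=1: C vs G ✗; k=2: AC vs GA ✗; k=3: GAC vs GAT ✗; k=4: TGAC vs GATG ✗; k=5: ATGAC vs GATGA ✗; k=6: GATGAC vs GATGAC ✓.
Only k = 6 is perfect, so the longest perfect 3' overlap is 6.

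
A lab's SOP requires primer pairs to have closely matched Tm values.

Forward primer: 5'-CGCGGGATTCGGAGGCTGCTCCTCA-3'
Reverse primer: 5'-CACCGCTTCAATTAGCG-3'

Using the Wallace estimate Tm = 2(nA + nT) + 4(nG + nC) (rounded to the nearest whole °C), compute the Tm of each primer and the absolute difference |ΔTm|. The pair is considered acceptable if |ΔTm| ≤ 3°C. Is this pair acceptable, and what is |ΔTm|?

|ΔTm| = 32°C; the pair is not acceptable.

Forward: A=3 T=5 G=9 C=8 → Tm = 2·8 + 4·17 = 84°C.
Reverse: A=4 T=4 G=3 C=6 → Tm = 2·8 + 4·9 = 52°C.
|ΔTm| = |84 − 52| = 32°C, > 3°C.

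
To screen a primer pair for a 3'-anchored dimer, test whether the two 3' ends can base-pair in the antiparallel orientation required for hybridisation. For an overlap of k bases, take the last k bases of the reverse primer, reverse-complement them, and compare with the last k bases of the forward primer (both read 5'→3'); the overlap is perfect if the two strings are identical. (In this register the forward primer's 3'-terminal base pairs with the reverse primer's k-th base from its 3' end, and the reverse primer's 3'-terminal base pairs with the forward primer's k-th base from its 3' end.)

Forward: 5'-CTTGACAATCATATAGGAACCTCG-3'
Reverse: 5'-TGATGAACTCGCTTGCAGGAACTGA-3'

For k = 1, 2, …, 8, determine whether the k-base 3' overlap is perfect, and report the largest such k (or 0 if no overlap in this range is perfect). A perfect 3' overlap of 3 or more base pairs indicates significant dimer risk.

Last 8 bases (5'→3') — forward …GAACCTCG, reverse …GGAACTGA.
Reverse complement of the reverse primer's last 8 bases: TCAGTTCC; its first k bases are the reverse complement of the reverse primer's last k bases, so a perfect k-base overlap needs the forward primer's last k bases to equal them.
Comparing (forward last k vs required): k=1: G vs T ✗; k=2: CG vs TC ✗; k=3: TCG vs TCA ✗; k=4: CTCG vs TCAG ✗; k=5: CCTCG vs TCAGT ✗; k=6: ACCTCG vs TCAGTT ✗; k=7: AACCTCG vs TCAGTTC ✗; k=8: GAACCTCG vs TCAGTTCC ✗.
No overlap length from 1 to 8 is perfect, so the longest perfect 3' overlap is 0.

Longest perfect overlap: 0 complementary base pairs; below the dimer-risk threshold (threshold 3).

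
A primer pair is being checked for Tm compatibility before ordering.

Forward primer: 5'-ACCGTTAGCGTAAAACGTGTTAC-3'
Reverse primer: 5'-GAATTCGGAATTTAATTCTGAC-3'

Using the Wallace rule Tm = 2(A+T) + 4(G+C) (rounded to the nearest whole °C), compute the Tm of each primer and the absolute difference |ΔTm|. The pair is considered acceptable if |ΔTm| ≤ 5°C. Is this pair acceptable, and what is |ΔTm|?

|ΔTm| = 8°C; the pair is not acceptable.

Forward: A=7 T=6 G=5 C=5 → Tm = 2·13 + 4·10 = 66°C.
Reverse: A=7 T=8 G=4 C=3 → Tm = 2·15 + 4·7 = 58°C.
|ΔTm| = |66 − 58| = 8°C, > 5°C.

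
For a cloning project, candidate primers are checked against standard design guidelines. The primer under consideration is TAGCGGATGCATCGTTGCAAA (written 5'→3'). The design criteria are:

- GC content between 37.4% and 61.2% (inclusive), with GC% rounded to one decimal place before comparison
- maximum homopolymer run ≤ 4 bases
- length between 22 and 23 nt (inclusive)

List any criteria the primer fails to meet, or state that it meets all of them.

Base counts: A=6, T=5, G=6, C=4 (length 21).
GC content: GC 10/21 = 47.6% ✓
homopolymer run: longest run = 3 ✓
length: length 21, outside 22–23 ✗

Fails: length.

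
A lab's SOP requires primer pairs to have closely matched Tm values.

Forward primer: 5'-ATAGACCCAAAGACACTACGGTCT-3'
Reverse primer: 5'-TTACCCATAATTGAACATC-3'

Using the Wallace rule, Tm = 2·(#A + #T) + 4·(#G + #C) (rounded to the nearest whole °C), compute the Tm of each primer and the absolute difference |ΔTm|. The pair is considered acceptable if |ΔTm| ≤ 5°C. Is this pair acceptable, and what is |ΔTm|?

|ΔTm| = 20°C; the pair is not acceptable.

Forward: A=9 T=4 G=4 C=7 → Tm = 2·13 + 4·11 = 70°C.
Reverse: A=7 T=6 G=1 C=5 → Tm = 2·13 + 4·6 = 50°C.
|ΔTm| = |70 − 50| = 20°C, > 5°C.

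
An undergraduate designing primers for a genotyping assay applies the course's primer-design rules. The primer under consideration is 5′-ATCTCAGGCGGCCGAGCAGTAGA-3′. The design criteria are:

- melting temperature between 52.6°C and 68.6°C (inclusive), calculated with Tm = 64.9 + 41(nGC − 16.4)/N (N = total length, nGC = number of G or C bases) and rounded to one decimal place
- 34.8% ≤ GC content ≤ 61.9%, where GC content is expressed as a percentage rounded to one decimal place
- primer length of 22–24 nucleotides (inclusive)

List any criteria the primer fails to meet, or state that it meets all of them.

Base counts: A=6, T=3, G=8, C=6 (length 23).
Tm: Tm = 64.9 + 41·(14 − 16.4)/23 = 60.6°C ✓
GC content: GC 14/23 = 60.9% ✓
length: length 23 ✓

Meets all criteria.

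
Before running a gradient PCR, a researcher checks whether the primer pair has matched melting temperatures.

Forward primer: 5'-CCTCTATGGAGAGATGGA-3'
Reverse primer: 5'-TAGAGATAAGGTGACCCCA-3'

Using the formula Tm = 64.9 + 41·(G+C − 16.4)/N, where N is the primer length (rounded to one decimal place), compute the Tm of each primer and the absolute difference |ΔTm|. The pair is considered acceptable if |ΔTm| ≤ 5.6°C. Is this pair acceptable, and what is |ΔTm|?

|ΔTm| = 0.9°C; the pair is acceptable.

Forward: G+C = 9, N = 18 → Tm = 64.9 + 41·(9 − 16.4)/18 = 48.0°C.
Reverse: G+C = 9, N = 19 → Tm = 64.9 + 41·(9 − 16.4)/19 = 48.9°C.
|ΔTm| = |48.0 − 48.9| = 0.9°C, ≤ 5.6°C.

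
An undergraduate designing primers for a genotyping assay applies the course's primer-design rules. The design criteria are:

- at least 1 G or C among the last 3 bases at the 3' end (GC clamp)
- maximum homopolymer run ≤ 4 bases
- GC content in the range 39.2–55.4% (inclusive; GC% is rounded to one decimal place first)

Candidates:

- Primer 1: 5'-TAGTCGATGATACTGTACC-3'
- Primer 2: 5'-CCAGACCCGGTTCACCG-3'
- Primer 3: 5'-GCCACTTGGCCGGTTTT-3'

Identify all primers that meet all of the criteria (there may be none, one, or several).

Primer 1 only.

Primer 1 (19 nt, A=5 T=6 G=4 C=4): 3' end ACC has 2 G/C ✓; longest run = 2 ✓; GC 8/19 = 42.1% ✓ — passes.
Primer 2 (17 nt, A=3 T=2 G=4 C=8): 3' end CCG has 3 G/C ✓; longest run = 3 ✓; GC 12/17 = 70.6%, outside 39.2–55.4% ✗ — fails.
Primer 3 (17 nt, A=1 T=6 G=5 C=5): 3' end TTT has 0 G/C, need ≥1 ✗; longest run = 4 ✓; GC 10/17 = 58.8%, outside 39.2–55.4% ✗ — fails.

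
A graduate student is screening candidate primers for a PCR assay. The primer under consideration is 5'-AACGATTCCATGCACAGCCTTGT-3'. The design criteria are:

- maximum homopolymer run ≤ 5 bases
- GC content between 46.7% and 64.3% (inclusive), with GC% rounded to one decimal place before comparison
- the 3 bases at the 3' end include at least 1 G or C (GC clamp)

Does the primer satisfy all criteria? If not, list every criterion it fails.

Meets all criteria.

Base counts: A=6, T=6, G=4, C=7 (length 23).
homopolymer run: longest run = 2 ✓
GC content: GC 11/23 = 47.8% ✓
GC clamp: 3' end TGT has 1 G/C ✓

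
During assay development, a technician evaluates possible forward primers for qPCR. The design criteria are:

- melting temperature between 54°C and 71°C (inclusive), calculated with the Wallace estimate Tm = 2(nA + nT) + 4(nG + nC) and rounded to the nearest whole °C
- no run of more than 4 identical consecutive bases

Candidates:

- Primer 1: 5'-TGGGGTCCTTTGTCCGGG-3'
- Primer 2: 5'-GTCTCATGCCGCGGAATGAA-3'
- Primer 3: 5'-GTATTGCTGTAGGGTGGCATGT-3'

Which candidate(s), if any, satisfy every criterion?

Primer 1 (18 nt, A=0 T=6 G=8 C=4): Tm = 2·6 + 4·12 = 60°C ✓; longest run = 4 ✓ — passes.
Primer 2 (20 nt, A=5 T=4 G=6 C=5): Tm = 2·9 + 4·11 = 62°C ✓; longest run = 2 ✓ — passes.
Primer 3 (22 nt, A=3 T=8 G=9 C=2): Tm = 2·11 + 4·11 = 66°C ✓; longest run = 3 ✓ — passes.

Primer 1, Primer 2 and Primer 3.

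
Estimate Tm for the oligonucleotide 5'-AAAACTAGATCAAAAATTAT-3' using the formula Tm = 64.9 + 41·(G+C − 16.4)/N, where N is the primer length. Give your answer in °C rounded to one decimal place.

37.4°C

Base counts: A=12, T=5, G=1, C=2; G+C = 3, N = 20.
Tm = 64.9 + 41·(3 − 16.4)/20 = 64.9 + -549.40/20 = 37.4°C.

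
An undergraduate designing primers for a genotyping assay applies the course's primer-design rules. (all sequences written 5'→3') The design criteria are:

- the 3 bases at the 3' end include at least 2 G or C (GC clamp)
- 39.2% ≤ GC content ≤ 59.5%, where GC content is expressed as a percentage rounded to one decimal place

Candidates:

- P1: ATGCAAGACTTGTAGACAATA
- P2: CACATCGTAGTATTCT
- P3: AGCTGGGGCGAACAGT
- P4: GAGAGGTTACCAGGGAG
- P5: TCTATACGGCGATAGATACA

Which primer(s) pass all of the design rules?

P1 (21 nt, A=9 T=5 G=4 C=3): 3' end ATA has 0 G/C, need ≥2 ✗; GC 7/21 = 33.3%, outside 39.2–59.5% ✗ — fails.
P2 (16 nt, A=4 T=6 G=2 C=4): 3' end TCT has 1 G/C, need ≥2 ✗; GC 6/16 = 37.5%, outside 39.2–59.5% ✗ — fails.
P3 (16 nt, A=4 T=2 G=7 C=3): 3' end AGT has 1 G/C, need ≥2 ✗; GC 10/16 = 62.5%, outside 39.2–59.5% ✗ — fails.
P4 (17 nt, A=5 T=2 G=8 C=2): 3' end GAG has 2 G/C ✓; GC 10/17 = 58.8% ✓ — passes.
P5 (20 nt, A=7 T=5 G=4 C=4): 3' end ACA has 1 G/C, need ≥2 ✗; GC 8/20 = 40.0% ✓ — fails.

P4 only.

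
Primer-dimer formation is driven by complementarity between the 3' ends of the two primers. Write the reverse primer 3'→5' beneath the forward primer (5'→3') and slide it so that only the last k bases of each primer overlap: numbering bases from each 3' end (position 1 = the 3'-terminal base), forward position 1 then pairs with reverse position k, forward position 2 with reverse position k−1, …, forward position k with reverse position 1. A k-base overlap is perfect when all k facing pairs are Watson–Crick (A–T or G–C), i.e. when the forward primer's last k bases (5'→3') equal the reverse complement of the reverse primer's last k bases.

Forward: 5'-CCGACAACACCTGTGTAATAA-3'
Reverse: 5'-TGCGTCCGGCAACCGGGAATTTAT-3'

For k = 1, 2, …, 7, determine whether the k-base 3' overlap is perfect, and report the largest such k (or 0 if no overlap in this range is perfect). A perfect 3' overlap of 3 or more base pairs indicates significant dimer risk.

Last 7 bases (5'→3') — forward …GTAATAA, reverse …AATTTAT.
Reverse complement of the reverse primer's last 7 bases: ATAAATT; its first k bases are the reverse complement of the reverse primer's last k bases, so a perfect k-base overlap needs the forward primer's last k bases to equal them.
Comparing (forward last k vs required): k=1: A vs A ✓; k=2: AA vs AT ✗; k=3: TAA vs ATA ✗; k=4: ATAA vs ATAA ✓; k=5: AATAA vs ATAAA ✗; k=6: TAATAA vs ATAAAT ✗; k=7: GTAATAA vs ATAAATT ✗.
Perfect overlaps at k = 1, 4; the largest is 4.

Longest perfect overlap: 4 complementary base pairs; significant dimer risk (threshold 3).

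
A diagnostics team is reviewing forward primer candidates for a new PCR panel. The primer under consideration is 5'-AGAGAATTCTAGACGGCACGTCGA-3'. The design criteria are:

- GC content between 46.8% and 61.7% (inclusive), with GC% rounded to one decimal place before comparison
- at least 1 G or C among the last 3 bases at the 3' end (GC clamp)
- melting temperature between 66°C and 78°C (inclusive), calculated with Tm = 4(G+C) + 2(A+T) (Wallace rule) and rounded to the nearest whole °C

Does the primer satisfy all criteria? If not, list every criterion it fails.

Meets all criteria.

Base counts: A=8, T=4, G=7, C=5 (length 24).
GC content: GC 12/24 = 50.0% ✓
GC clamp: 3' end CGA has 2 G/C ✓
Tm: Tm = 2·12 + 4·12 = 72°C ✓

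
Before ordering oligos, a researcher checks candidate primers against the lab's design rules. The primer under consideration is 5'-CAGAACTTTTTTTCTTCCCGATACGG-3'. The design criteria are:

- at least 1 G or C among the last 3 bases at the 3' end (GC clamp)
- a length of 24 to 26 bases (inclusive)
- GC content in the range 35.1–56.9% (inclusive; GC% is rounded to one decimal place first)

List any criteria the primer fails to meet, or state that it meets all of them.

Meets all criteria.

Base counts: A=5, T=10, G=4, C=7 (length 26).
GC clamp: 3' end CGG has 3 G/C ✓
length: length 26 ✓
GC content: GC 11/26 = 42.3% ✓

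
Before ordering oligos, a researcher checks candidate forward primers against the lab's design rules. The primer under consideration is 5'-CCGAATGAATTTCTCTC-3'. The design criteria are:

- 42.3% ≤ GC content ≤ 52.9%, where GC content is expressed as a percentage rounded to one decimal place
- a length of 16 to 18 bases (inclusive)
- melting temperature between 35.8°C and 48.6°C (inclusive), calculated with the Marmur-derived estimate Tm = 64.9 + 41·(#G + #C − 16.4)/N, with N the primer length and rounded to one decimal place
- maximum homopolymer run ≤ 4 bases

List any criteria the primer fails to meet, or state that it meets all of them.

Base counts: A=4, T=6, G=2, C=5 (length 17).
GC content: GC 7/17 = 41.2%, outside 42.3–52.9% ✗
length: length 17 ✓
Tm: Tm = 64.9 + 41·(7 − 16.4)/17 = 42.2°C ✓
homopolymer run: longest run = 3 ✓

Fails: GC content.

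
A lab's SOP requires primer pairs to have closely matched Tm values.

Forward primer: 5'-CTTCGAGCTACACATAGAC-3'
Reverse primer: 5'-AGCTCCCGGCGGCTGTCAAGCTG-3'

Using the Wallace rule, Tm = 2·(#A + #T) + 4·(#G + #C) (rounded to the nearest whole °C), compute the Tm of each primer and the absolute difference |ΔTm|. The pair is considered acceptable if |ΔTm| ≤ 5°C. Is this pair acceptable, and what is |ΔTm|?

|ΔTm| = 22°C; the pair is not acceptable.

Forward: A=6 T=4 G=3 C=6 → Tm = 2·10 + 4·9 = 56°C.
Reverse: A=3 T=4 G=8 C=8 → Tm = 2·7 + 4·16 = 78°C.
|ΔTm| = |56 − 78| = 22°C, > 5°C.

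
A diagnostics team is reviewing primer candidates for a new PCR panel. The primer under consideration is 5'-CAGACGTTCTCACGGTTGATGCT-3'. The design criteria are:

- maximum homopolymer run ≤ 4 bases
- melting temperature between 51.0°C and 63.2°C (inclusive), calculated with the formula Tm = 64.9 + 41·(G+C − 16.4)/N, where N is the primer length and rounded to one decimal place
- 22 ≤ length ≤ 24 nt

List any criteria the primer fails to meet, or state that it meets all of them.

Base counts: A=4, T=7, G=6, C=6 (length 23).
homopolymer run: longest run = 2 ✓
Tm: Tm = 64.9 + 41·(12 − 16.4)/23 = 57.1°C ✓
length: length 23 ✓

Meets all criteria.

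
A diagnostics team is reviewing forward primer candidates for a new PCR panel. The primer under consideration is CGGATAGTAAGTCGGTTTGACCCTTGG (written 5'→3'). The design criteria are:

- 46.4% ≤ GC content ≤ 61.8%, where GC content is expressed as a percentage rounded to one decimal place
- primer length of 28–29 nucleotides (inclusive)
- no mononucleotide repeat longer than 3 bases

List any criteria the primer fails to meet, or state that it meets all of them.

Fails: length.

Base counts: A=5, T=8, G=9, C=5 (length 27).
GC content: GC 14/27 = 51.9% ✓
length: length 27, outside 28–29 ✗
homopolymer run: longest run = 3 ✓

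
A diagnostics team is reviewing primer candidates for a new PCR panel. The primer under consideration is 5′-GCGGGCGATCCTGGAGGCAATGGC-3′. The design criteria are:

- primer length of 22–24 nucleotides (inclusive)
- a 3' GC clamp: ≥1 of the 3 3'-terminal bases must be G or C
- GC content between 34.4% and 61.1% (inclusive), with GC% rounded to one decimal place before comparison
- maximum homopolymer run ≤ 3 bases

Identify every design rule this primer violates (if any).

Fails: GC content.

Base counts: A=4, T=3, G=11, C=6 (length 24).
length: length 24 ✓
GC clamp: 3' end GGC has 3 G/C ✓
GC content: GC 17/24 = 70.8%, outside 34.4–61.1% ✗
homopolymer run: longest run = 3 ✓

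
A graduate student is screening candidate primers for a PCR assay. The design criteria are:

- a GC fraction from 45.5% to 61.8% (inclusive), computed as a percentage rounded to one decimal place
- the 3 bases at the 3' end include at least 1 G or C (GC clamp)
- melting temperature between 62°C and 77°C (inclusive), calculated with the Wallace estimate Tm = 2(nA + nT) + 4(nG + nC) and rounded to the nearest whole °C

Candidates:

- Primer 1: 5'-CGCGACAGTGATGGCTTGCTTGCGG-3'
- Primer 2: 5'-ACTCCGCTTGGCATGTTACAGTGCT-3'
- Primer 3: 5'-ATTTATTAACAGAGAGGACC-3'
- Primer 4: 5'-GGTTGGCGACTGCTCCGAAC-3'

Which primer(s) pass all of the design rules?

Primer 2 only.

Primer 1 (25 nt, A=3 T=6 G=10 C=6): GC 16/25 = 64.0%, outside 45.5–61.8% ✗; 3' end CGG has 3 G/C ✓; Tm = 2·9 + 4·16 = 82°C, outside 62–77°C ✗ — fails.
Primer 2 (25 nt, A=4 T=8 G=6 C=7): GC 13/25 = 52.0% ✓; 3' end GCT has 2 G/C ✓; Tm = 2·12 + 4·13 = 76°C ✓ — passes.
Primer 3 (20 nt, A=8 T=5 G=4 C=3): GC 7/20 = 35.0%, outside 45.5–61.8% ✗; 3' end ACC has 2 G/C ✓; Tm = 2·13 + 4·7 = 54°C, outside 62–77°C ✗ — fails.
Primer 4 (20 nt, A=3 T=4 G=7 C=6): GC 13/20 = 65.0%, outside 45.5–61.8% ✗; 3' end AAC has 1 G/C ✓; Tm = 2·7 + 4·13 = 66°C ✓ — fails.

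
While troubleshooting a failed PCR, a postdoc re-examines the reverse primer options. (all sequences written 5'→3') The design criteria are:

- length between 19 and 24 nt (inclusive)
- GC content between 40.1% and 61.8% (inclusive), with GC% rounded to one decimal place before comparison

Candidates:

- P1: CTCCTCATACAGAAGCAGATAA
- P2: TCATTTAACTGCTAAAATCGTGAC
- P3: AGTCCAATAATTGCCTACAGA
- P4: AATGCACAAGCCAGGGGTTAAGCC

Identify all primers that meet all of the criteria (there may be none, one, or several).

P1 and P4.

P1 (22 nt, A=9 T=4 G=3 C=6): length 22 ✓; GC 9/22 = 40.9% ✓ — passes.
P2 (24 nt, A=8 T=8 G=3 C=5): length 24 ✓; GC 8/24 = 33.3%, outside 40.1–61.8% ✗ — fails.
P3 (21 nt, A=8 T=5 G=3 C=5): length 21 ✓; GC 8/21 = 38.1%, outside 40.1–61.8% ✗ — fails.
P4 (24 nt, A=8 T=3 G=7 C=6): length 24 ✓; GC 13/24 = 54.2% ✓ — passes.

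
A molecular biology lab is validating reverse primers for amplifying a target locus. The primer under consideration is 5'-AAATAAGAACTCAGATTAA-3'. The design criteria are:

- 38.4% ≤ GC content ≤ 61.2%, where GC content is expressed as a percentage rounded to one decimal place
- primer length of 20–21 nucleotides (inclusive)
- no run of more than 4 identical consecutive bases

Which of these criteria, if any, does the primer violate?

Fails: GC content, length.

Base counts: A=11, T=4, G=2, C=2 (length 19).
GC content: GC 4/19 = 21.1%, outside 38.4–61.2% ✗
length: length 19, outside 20–21 ✗
homopolymer run: longest run = 3 ✓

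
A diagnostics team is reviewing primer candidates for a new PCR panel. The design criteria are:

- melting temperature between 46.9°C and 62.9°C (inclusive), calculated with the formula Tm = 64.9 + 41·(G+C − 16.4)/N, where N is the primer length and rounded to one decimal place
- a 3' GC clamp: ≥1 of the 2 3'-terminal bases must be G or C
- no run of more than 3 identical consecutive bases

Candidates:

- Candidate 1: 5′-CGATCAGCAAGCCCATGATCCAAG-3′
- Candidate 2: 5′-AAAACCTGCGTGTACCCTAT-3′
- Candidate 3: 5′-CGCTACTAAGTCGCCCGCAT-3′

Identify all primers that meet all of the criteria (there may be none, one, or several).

Candidate 1 (24 nt, A=8 T=3 G=5 C=8): Tm = 64.9 + 41·(13 − 16.4)/24 = 59.1°C ✓; 3' end AG has 1 G/C ✓; longest run = 3 ✓ — passes.
Candidate 2 (20 nt, A=6 T=5 G=3 C=6): Tm = 64.9 + 41·(9 − 16.4)/20 = 49.7°C ✓; 3' end AT has 0 G/C, need ≥1 ✗; longest run = 4, exceeds 3 ✗ — fails.
Candidate 3 (20 nt, A=4 T=4 G=4 C=8): Tm = 64.9 + 41·(12 − 16.4)/20 = 55.9°C ✓; 3' end AT has 0 G/C, need ≥1 ✗; longest run = 3 ✓ — fails.

Candidate 1 only.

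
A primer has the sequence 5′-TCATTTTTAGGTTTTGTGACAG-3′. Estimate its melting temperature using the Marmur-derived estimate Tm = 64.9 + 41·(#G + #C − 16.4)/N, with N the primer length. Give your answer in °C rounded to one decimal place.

Base counts: A=4, T=11, G=5, C=2; G+C = 7, N = 22.
Tm = 64.9 + 41·(7 − 16.4)/22 = 64.9 + -385.40/22 = 47.4°C.

47.4°C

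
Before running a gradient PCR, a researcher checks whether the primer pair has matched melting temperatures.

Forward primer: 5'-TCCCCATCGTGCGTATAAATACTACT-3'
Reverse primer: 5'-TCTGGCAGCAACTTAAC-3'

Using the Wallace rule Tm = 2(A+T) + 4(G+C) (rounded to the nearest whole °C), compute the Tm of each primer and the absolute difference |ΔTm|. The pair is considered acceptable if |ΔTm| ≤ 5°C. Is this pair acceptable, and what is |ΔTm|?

Forward: A=7 T=8 G=3 C=8 → Tm = 2·15 + 4·11 = 74°C.
Reverse: A=5 T=4 G=3 C=5 → Tm = 2·9 + 4·8 = 50°C.
|ΔTm| = |74 − 50| = 24°C, > 5°C.

|ΔTm| = 24°C; the pair is not acceptable.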